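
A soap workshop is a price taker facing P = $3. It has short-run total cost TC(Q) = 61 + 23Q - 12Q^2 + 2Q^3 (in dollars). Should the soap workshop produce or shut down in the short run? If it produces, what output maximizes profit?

Shut down

From TC, MC = TC'(Q) = 23 - 24Q + 6Q^2 and AVC = VC/Q = 23 - 12Q + 2Q^2.
AVC is minimized where dAVC/dQ = -12 + 4Q = 0, at Q = 3; min AVC = 23 - 12·3 + 2·3^2 = $5.
P = $3 lies below min AVC = $5; no output level covers variable cost.
Shutting down limits the loss to fixed cost, $61.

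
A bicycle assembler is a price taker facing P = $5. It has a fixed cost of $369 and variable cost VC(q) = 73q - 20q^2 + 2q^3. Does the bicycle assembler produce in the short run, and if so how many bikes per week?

Variable cost is VC = 73q - 20q^2 + 2q^3, so AVC = VC/q = 73 - 20q + 2q^2 and MC = dTC/dq = 73 - 40q + 6q^2.
AVC is minimized where dAVC/dq = -20 + 4q = 0, at q = 5; min AVC = 73 - 20·5 + 2·5^2 = $23.
P = $5 lies below min AVC = $23; no output level covers variable cost.
Shutting down limits the loss to fixed cost, $369.

Shut down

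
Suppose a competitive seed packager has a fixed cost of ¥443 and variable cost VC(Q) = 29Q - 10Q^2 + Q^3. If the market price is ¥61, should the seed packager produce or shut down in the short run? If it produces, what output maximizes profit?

Produce at Q = 8

Strip out fixed cost: VC = 29Q - 10Q^2 + Q^3. Then AVC = 29 - 10Q + Q^2 and MC = 29 - 20Q + 3Q^2.
AVC hits its minimum where MC = AVC, at Q = 5, giving min AVC = 29 - 10·5 + 5^2 = ¥4.
Since P = ¥61 ≥ min AVC = ¥4, price covers variable cost and the firm should produce.
Solving P = MC: -32 - 20Q + 3Q^2 = 0 ⇒ Q = -4/3 or 8. On the upward-sloping branch, Q* = 8.
Check: AVC at Q = 8 is ¥13 ≤ P, so revenue covers variable cost.
Profit = P·Q − TC = 61·8 − 547 = -¥59, a loss, but smaller than the ¥443 fixed cost the firm would lose by shutting down.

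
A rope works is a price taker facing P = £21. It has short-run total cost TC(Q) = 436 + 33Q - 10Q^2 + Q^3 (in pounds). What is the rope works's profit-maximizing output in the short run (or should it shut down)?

Produce at Q = 6

Strip out fixed cost: VC = 33Q - 10Q^2 + Q^3. Then AVC = 33 - 10Q + Q^2 and MC = 33 - 20Q + 3Q^2.
The AVC parabola has its vertex at Q = 10/2 = 5, where AVC = 33 - 10·5 + 5^2 = £8.
Because £21 ≥ £8, revenue can cover variable cost; the firm operates.
Solving P = MC: 12 - 20Q + 3Q^2 = 0 ⇒ Q = 2/3 or 6. On the upward-sloping branch, Q* = 6.
Check: AVC at Q = 6 is £9 ≤ P, so revenue covers variable cost.
Profit = P·Q − TC = 21·6 − 490 = -£364, a loss, but smaller than the £436 fixed cost the firm would lose by shutting down.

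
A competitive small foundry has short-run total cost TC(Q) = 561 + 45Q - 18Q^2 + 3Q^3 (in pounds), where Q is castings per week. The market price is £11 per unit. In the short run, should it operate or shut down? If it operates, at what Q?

Variable cost is VC = 45Q - 18Q^2 + 3Q^3, so AVC = VC/Q = 45 - 18Q + 3Q^2 and MC = dTC/dQ = 45 - 36Q + 9Q^2.
AVC is minimized where dAVC/dQ = -18 + 6Q = 0, at Q = 3; min AVC = 45 - 18·3 + 3·3^2 = £18.
Since P = £11 < min AVC = £18, price fails to cover variable cost at any output.
Best response: produce nothing and absorb the £561 fixed cost.

Shut down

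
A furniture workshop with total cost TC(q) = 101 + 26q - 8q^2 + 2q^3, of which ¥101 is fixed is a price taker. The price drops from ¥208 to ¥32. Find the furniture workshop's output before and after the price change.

AVC = 26 - 8q + 2q^2, minimized at q = 2 where min AVC = ¥18. MC = 26 - 16q + 6q^2.
With P = ¥208 above the shutdown price, P = MC gives q = 7.
At P = ¥32 ≥ min AVC, set P = MC: q = 3. The firm stays open but cuts output.

Output falls from 7 to 3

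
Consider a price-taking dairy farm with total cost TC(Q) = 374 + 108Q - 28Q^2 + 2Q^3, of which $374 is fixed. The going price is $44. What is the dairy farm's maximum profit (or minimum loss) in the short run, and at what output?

Profit = -$118 at Q = 8

AVC = 108 - 28Q + 2Q^2 has its minimum $10 at Q = 7; price $44 clears that bar, so the firm operates.
With MC = 108 - 56Q + 6Q^2, P = MC on the upward-sloping part at Q* = 8.
TR = 44·8 = 352. TC = 374 + 96 = 470. Profit = 352 − 470 = -$118.
That loss of $118 beats the $374 the firm would lose by shutting down; producing recovers $256 of fixed cost.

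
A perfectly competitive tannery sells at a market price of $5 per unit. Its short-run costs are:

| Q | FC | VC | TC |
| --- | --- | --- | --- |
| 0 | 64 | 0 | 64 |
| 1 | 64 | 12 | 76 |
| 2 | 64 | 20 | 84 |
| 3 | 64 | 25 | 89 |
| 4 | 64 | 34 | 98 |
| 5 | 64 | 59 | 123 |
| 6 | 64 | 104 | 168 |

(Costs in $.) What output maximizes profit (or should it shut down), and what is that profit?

Q = 0 (shut down); profit = -$64

Compute π = P·Q − TC at each output: Q=0: -64; Q=1: -71; Q=2: -74; Q=3: -74; Q=4: -78; Q=5: -98; Q=6: -138.
Profit is highest at Q = 0. Equivalently, the lowest AVC in the table is 25/3 ≈ $8.33 at Q = 3, and P = $5 falls below it — price never covers variable cost, so the firm shuts down and loses only its fixed cost.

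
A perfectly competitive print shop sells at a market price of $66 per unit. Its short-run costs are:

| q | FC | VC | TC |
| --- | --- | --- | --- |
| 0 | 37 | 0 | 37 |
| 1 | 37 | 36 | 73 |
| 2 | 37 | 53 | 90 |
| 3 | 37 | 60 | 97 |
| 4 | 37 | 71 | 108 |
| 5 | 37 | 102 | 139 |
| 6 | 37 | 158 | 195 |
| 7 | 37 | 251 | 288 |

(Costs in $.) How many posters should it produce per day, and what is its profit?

Tabulate TR − TC: q=0: -37; q=1: -7; q=2: 42; q=3: 101; q=4: 156; q=5: 191; q=6: 201; q=7: 174.
Profit is maximized at q = 6. AVC there is 158/6 = $26.33 ≤ P, so producing beats shutting down (which would give -$37).

q = 6; profit = $201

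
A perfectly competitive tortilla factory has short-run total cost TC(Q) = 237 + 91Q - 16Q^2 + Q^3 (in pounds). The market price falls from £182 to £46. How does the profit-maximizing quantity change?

Output falls from 13 to 9

AVC = 91 - 16Q + Q^2, minimized at Q = 8 where min AVC = £27. MC = 91 - 32Q + 3Q^2.
At P = £182 ≥ min AVC, set P = MC on the rising branch: Q = 13.
At P = £46 ≥ min AVC, set P = MC: Q = 9. The firm stays open but cuts output.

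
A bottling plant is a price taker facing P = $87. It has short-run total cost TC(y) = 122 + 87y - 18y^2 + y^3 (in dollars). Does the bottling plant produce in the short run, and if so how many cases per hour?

Variable cost is VC = 87y - 18y^2 + y^3, so AVC = VC/y = 87 - 18y + y^2 and MC = dTC/dy = 87 - 36y + 3y^2.
AVC is minimized where dAVC/dy = -18 + 2y = 0, at y = 9; min AVC = 87 - 18·9 + 9^2 = $6.
Since P = $87 ≥ min AVC = $6, price covers variable cost and the firm should produce.
Solving P = MC: -36y + 3y^2 = 0 ⇒ y = 0 or 12. On the upward-sloping branch, y* = 12.
Check: AVC at y = 12 is $15 ≤ P, so revenue covers variable cost.
Profit = P·y − TC = 87·12 − 302 = $742.

Produce at y = 12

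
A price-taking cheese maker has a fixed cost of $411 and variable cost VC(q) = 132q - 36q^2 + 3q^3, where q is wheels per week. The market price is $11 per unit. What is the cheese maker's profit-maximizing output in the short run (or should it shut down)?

Variable cost is VC = 132q - 36q^2 + 3q^3, so AVC = VC/q = 132 - 36q + 3q^2 and MC = dTC/dq = 132 - 72q + 9q^2.
AVC hits its minimum where MC = AVC, at q = 6, giving min AVC = 132 - 36·6 + 3·6^2 = $24.
P = $11 lies below min AVC = $24; no output level covers variable cost.
The firm minimizes its loss by shutting down and losing only its fixed cost of $411.

Shut down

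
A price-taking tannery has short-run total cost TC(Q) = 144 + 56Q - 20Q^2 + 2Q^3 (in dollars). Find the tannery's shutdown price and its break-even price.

Shutdown price = $6; break-even price = $32

AVC = 56 - 20Q + 2Q^2; minimized at Q = 5, giving min AVC = $6. That is the shutdown price.
ATC = 144/Q + 56 - 20Q + 2Q^2. Setting dATC/dQ = −144/Q^2 − 20 + 4Q = 0 gives Q = 6 (since 4·6^3 − 20·6^2 = 144).
min ATC = 144/6 + 56 − 20·6 + 2·6^2 = $32. That is the break-even price.
For $6 ≤ P < $32 the firm produces at a loss; below $6 it shuts down.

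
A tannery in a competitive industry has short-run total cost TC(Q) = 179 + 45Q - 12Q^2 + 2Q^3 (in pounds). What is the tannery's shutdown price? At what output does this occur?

£27 per unit, at Q = 3

Short-run supply begins at min AVC. From VC = 45Q - 12Q^2 + 2Q^3, AVC = 45 - 12Q + 2Q^2.
dAVC/dQ = -12 + 4Q = 0 gives Q = 3. min AVC = 45 - 12·3 + 2·3^2 = 27.
So the shutdown price is £27.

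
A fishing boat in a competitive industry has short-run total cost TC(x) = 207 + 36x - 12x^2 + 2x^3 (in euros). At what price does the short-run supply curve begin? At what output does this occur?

€18 per unit, at x = 3

Short-run supply begins at min AVC. From VC = 36x - 12x^2 + 2x^3, AVC = 36 - 12x + 2x^2.
dAVC/dx = -12 + 4x = 0 gives x = 3. min AVC = 36 - 12·3 + 2·3^2 = 18.
The firm shuts down for any P below €18.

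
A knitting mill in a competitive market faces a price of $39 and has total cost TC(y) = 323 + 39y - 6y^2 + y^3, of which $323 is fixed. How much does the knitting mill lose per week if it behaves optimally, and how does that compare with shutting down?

AVC = 39 - 6y + y^2; min AVC = $30 at y = 3. Since P = $39 ≥ min AVC, the firm produces.
MC = 39 - 12y + 3y^2. Setting P = MC and taking the root on the rising branch gives y* = 4.
TR = 39·4 = 156. TC = 323 + 124 = 447. Profit = 156 − 447 = -$291.
Shutting down would mean losing the fixed cost of $323, so operating at a loss of $291 is better by $32.

Profit = -$291 at y = 4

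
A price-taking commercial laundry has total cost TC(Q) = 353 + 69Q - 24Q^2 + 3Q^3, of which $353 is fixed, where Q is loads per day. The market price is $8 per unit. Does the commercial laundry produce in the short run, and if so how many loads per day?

Variable cost is VC = 69Q - 24Q^2 + 3Q^3, so AVC = VC/Q = 69 - 24Q + 3Q^2 and MC = dTC/dQ = 69 - 48Q + 9Q^2.
AVC is minimized where dAVC/dQ = -24 + 6Q = 0, at Q = 4; min AVC = 69 - 24·4 + 3·4^2 = $21.
With P < min AVC ($8 < $21), every unit sold adds to the loss.
Best response: produce nothing and absorb the $353 fixed cost.

Shut down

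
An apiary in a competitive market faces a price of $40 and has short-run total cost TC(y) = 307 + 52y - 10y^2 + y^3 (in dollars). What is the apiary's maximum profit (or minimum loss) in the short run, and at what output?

Profit = -$235 at y = 6

AVC = 52 - 10y + y^2; min AVC = $27 at y = 5. Since P = $40 ≥ min AVC, the firm produces.
MC = 52 - 20y + 3y^2. Setting P = MC and taking the root on the rising branch gives y* = 6.
TR = 40·6 = 240. TC = 307 + 168 = 475. Profit = 240 − 475 = -$235.
That loss of $235 beats the $307 the firm would lose by shutting down; producing recovers $72 of fixed cost.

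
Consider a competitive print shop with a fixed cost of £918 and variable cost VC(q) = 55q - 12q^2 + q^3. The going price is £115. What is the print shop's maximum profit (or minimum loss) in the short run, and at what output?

AVC = 55 - 12q + q^2 has its minimum £19 at q = 6; price £115 clears that bar, so the firm operates.
MC = 55 - 24q + 3q^2. Setting P = MC and taking the root on the rising branch gives q* = 10.
TR = 115·10 = 1150. TC = 918 + 350 = 1268. Profit = 1150 − 1268 = -£118.
That loss of £118 beats the £918 the firm would lose by shutting down; producing recovers £800 of fixed cost.

Profit = -£118 at q = 10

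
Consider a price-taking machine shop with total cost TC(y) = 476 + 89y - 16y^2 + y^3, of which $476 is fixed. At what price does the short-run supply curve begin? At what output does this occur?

$25 per unit, at y = 8

The shutdown price is the minimum of AVC. VC = 89y - 16y^2 + y^3, so AVC = 89 - 16y + y^2.
At the minimum of AVC, MC = AVC. MC = 89 - 32y + 3y^2; setting MC = AVC gives 2y^2 - 16y = 0, so y = 8. min AVC = 25.
So the shutdown price is $25.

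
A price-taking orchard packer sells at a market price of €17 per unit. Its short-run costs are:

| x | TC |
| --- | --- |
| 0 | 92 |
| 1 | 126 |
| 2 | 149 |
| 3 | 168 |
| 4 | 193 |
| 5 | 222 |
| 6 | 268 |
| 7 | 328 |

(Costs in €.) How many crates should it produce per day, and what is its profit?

x = 0 (shut down); profit = -€92

Profit at each row (π = 17x − TC): x=0: -92; x=1: -109; x=2: -115; x=3: -117; x=4: -125; x=5: -137; x=6: -166; x=7: -209.
Profit is highest at x = 0. Equivalently, the lowest AVC in the table is 101/4 ≈ €25.25 at x = 4, and P = €17 falls below it — price never covers variable cost, so the firm shuts down and loses only its fixed cost.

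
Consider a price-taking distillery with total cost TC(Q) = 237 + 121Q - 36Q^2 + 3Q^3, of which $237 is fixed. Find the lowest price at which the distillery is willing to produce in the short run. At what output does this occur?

Short-run supply begins at min AVC. From VC = 121Q - 36Q^2 + 3Q^3, AVC = 121 - 36Q + 3Q^2.
dAVC/dQ = -36 + 6Q = 0 gives Q = 6. min AVC = 121 - 36·6 + 3·6^2 = 13.
So the shutdown price is $13.

$13 per unit, at Q = 6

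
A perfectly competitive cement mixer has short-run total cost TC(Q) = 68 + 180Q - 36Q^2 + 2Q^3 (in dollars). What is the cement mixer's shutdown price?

$18 per unit

The firm shuts down when price falls below the minimum of average variable cost. AVC = VC/Q = 180 - 36Q + 2Q^2.
dAVC/dQ = -36 + 4Q = 0 gives Q = 9. min AVC = 180 - 36·9 + 2·9^2 = 18.
For P < $18 the firm produces nothing.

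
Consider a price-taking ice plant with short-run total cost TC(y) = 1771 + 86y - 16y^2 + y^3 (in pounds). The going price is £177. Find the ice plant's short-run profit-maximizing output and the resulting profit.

AVC = 86 - 16y + y^2 has its minimum £22 at y = 8; price £177 clears that bar, so the firm operates.
MC = 86 - 32y + 3y^2. Setting P = MC and taking the root on the rising branch gives y* = 13.
TR = 177·13 = 2301. TC = 1771 + 611 = 2382. Profit = 2301 − 2382 = -£81.
Shutting down would mean losing the fixed cost of £1771, so operating at a loss of £81 is better by £1690.

Profit = -£81 at y = 13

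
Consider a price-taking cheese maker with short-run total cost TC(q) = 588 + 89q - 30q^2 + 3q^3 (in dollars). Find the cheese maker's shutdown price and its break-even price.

Shutdown price = min AVC. AVC = 89 - 30q + 3q^2, with vertex at q = 5 and minimum $14.
ATC = 588/q + 89 - 30q + 3q^2. Setting dATC/dq = −588/q^2 − 30 + 6q = 0 gives q = 7 (since 6·7^3 − 30·7^2 = 588).
min ATC = 588/7 + 89 − 30·7 + 3·7^2 = $110. That is the break-even price.
Between these two prices the firm operates at a loss; above $110 it earns a profit.

Shutdown price = $14; break-even price = $110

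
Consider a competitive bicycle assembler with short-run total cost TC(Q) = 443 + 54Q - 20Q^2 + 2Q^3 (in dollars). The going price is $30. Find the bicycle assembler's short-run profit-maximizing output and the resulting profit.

AVC = 54 - 20Q + 2Q^2 has its minimum $4 at Q = 5; price $30 clears that bar, so the firm operates.
With MC = 54 - 40Q + 6Q^2, P = MC on the upward-sloping part at Q* = 6.
TR = 30·6 = 180. TC = 443 + 36 = 479. Profit = 180 − 479 = -$299.
That loss of $299 beats the $443 the firm would lose by shutting down; producing recovers $144 of fixed cost.

Profit = -$299 at Q = 6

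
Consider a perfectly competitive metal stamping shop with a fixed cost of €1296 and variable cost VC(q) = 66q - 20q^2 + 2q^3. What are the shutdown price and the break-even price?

Shutdown price = €16; break-even price = €192

Shutdown price = min AVC. AVC = 66 - 20q + 2q^2, with vertex at q = 5 and minimum €16.
ATC = 1296/q + 66 - 20q + 2q^2. Setting dATC/dq = −1296/q^2 − 20 + 4q = 0 gives q = 9 (since 4·9^3 − 20·9^2 = 1296).
min ATC = 1296/9 + 66 − 20·9 + 2·9^2 = €192. That is the break-even price.
For €16 ≤ P < €192 the firm produces at a loss; below €16 it shuts down.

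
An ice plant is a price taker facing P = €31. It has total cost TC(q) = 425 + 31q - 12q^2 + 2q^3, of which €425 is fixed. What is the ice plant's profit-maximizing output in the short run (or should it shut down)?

Produce at q = 4

Variable cost is VC = 31q - 12q^2 + 2q^3, so AVC = VC/q = 31 - 12q + 2q^2 and MC = dTC/dq = 31 - 24q + 6q^2.
AVC is minimized where dAVC/dq = -12 + 4q = 0, at q = 3; min AVC = 31 - 12·3 + 2·3^2 = €13.
Since P = €31 ≥ min AVC = €13, price covers variable cost and the firm should produce.
P = MC gives -24q + 6q^2 = 0, with roots 0 and 4. Take the larger (rising MC): q* = 4.
Check: AVC at q = 4 is €15 ≤ P, so revenue covers variable cost.
Profit = P·q − TC = 31·4 − 485 = -€361, a loss, but smaller than the €425 fixed cost the firm would lose by shutting down.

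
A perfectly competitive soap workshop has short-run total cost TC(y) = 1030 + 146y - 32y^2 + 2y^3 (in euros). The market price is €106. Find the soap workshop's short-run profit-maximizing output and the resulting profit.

Profit = -€230 at y = 10

AVC = 146 - 32y + 2y^2; min AVC = €18 at y = 8. Since P = €106 ≥ min AVC, the firm produces.
MC = 146 - 64y + 6y^2. Setting P = MC and taking the root on the rising branch gives y* = 10.
TR = 106·10 = 1060. TC = 1030 + 260 = 1290. Profit = 1060 − 1290 = -€230.
By producing, the firm covers all variable cost plus €800 of fixed cost; shutting down would lose the full €1030.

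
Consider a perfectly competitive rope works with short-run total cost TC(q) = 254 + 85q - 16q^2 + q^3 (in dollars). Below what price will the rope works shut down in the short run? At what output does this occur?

The firm shuts down when price falls below the minimum of average variable cost. AVC = VC/q = 85 - 16q + q^2.
dAVC/dq = -16 + 2q = 0 gives q = 8. min AVC = 85 - 16·8 + 8^2 = 21.
The firm shuts down for any P below $21.

$21 per unit, at q = 8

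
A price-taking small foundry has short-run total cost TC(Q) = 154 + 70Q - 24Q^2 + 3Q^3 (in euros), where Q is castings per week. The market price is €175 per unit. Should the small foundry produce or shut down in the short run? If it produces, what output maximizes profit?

Variable cost is VC = 70Q - 24Q^2 + 3Q^3, so AVC = VC/Q = 70 - 24Q + 3Q^2 and MC = dTC/dQ = 70 - 48Q + 9Q^2.
The AVC parabola has its vertex at Q = 24/6 = 4, where AVC = 70 - 24·4 + 3·4^2 = €22.
Since P = €175 ≥ min AVC = €22, price covers variable cost and the firm should produce.
Solving P = MC: -105 - 48Q + 9Q^2 = 0 ⇒ Q = -5/3 or 7. On the upward-sloping branch, Q* = 7.
Check: AVC at Q = 7 is €49 ≤ P, so revenue covers variable cost.
Profit = P·Q − TC = 175·7 − 497 = €728.

Produce at Q = 7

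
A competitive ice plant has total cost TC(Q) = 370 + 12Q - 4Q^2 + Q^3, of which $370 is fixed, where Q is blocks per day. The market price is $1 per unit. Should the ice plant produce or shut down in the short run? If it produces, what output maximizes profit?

Shut down

Variable cost is VC = 12Q - 4Q^2 + Q^3, so AVC = VC/Q = 12 - 4Q + Q^2 and MC = dTC/dQ = 12 - 8Q + 3Q^2.
The AVC parabola has its vertex at Q = 4/2 = 2, where AVC = 12 - 4·2 + 2^2 = $8.
With P < min AVC ($1 < $8), every unit sold adds to the loss.
Best response: produce nothing and absorb the $370 fixed cost.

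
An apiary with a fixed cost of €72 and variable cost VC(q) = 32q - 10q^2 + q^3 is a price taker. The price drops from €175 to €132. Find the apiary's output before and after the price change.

MC = 32 - 20q + 3q^2; the shutdown threshold is min AVC = €7 (at q = 5).
At P = €175 ≥ min AVC, set P = MC on the rising branch: q = 11.
At P = €132 ≥ min AVC, set P = MC: q = 10. The firm stays open but cuts output.

Output falls from 11 to 10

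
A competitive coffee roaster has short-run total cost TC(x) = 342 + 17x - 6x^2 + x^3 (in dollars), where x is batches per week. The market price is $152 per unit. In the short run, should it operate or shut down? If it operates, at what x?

Produce at x = 9

Strip out fixed cost: VC = 17x - 6x^2 + x^3. Then AVC = 17 - 6x + x^2 and MC = 17 - 12x + 3x^2.
The AVC parabola has its vertex at x = 6/2 = 3, where AVC = 17 - 6·3 + 3^2 = $8.
Since P = $152 ≥ min AVC = $8, price covers variable cost and the firm should produce.
Solving P = MC: -135 - 12x + 3x^2 = 0 ⇒ x = -5 or 9. On the upward-sloping branch, x* = 9.
Check: AVC at x = 9 is $44 ≤ P, so revenue covers variable cost.
Profit = P·x − TC = 152·9 − 738 = $630.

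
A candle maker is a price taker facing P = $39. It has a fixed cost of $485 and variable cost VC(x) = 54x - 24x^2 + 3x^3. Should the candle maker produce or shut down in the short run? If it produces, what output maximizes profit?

Produce at x = 5

Variable cost is VC = 54x - 24x^2 + 3x^3, so AVC = VC/x = 54 - 24x + 3x^2 and MC = dTC/dx = 54 - 48x + 9x^2.
The AVC parabola has its vertex at x = 24/6 = 4, where AVC = 54 - 24·4 + 3·4^2 = $6.
Because $39 ≥ $6, revenue can cover variable cost; the firm operates.
Set P = MC: 39 = 54 - 48x + 9x^2 → 15 - 48x + 9x^2 = 0. The roots are x = 1/3 and x = 5; the profit-maximizing output is on the rising part of MC, so x* = 5.
Check: AVC at x = 5 is $9 ≤ P, so revenue covers variable cost.
Profit = P·x − TC = 39·5 − 530 = -$335, a loss, but smaller than the $485 fixed cost the firm would lose by shutting down.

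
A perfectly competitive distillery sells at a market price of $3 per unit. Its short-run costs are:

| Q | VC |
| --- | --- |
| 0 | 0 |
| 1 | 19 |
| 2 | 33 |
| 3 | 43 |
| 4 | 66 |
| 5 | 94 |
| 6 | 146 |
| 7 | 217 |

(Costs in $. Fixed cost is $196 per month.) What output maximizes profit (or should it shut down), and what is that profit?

Q = 0 (shut down); profit = -$196

Compute π = P·Q − TC at each output: Q=0: -196; Q=1: -212; Q=2: -223; Q=3: -230; Q=4: -250; Q=5: -275; Q=6: -324; Q=7: -392.
Profit is highest at Q = 0. Equivalently, the lowest AVC in the table is 43/3 ≈ $14.33 at Q = 3, and P = $3 falls below it — price never covers variable cost, so the firm shuts down and loses only its fixed cost.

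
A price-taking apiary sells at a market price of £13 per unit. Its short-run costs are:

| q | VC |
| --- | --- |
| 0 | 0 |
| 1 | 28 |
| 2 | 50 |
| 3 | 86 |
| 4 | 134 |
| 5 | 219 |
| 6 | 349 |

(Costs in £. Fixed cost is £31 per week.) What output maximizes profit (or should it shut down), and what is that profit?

Tabulate TR − TC: q=0: -31; q=1: -46; q=2: -55; q=3: -78; q=4: -113; q=5: -185; q=6: -302.
Profit is highest at q = 0. Equivalently, the lowest AVC in the table is 50/2 ≈ £25 at q = 2, and P = £13 falls below it — price never covers variable cost, so the firm shuts down and loses only its fixed cost.

q = 0 (shut down); profit = -£31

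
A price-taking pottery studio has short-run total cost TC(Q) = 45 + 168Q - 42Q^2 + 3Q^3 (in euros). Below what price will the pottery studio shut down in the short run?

€21 per unit

The shutdown price is the minimum of AVC. VC = 168Q - 42Q^2 + 3Q^3, so AVC = 168 - 42Q + 3Q^2.
dAVC/dQ = -42 + 6Q = 0 gives Q = 7. min AVC = 168 - 42·7 + 3·7^2 = 21.
The firm shuts down for any P below €21.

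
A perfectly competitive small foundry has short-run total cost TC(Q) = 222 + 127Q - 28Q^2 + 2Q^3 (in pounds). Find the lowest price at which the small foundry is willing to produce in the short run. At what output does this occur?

The shutdown price is the minimum of AVC. VC = 127Q - 28Q^2 + 2Q^3, so AVC = 127 - 28Q + 2Q^2.
At the minimum of AVC, MC = AVC. MC = 127 - 56Q + 6Q^2; setting MC = AVC gives 4Q^2 - 28Q = 0, so Q = 7. min AVC = 29.
So the shutdown price is £29.

£29 per unit, at Q = 7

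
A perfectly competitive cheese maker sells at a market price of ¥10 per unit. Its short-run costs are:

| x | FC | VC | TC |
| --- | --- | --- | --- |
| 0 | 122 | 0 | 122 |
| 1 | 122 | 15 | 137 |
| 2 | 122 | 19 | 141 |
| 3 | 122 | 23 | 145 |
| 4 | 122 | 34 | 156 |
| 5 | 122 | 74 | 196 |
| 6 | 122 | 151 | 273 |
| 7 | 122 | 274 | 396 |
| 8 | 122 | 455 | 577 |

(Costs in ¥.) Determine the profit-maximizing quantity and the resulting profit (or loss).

x = 3; profit = -¥115

Compute π = P·x − TC at each output: x=0: -122; x=1: -127; x=2: -121; x=3: -115; x=4: -116; x=5: -146; x=6: -213; x=7: -326; x=8: -497.
Profit is maximized at x = 3. AVC there is 23/3 = ¥7.67 ≤ P, so producing beats shutting down (which would give -¥122).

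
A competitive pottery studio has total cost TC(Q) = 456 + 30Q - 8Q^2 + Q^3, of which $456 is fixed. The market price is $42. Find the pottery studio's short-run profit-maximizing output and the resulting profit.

Profit = -$312 at Q = 6

AVC = 30 - 8Q + Q^2 has its minimum $14 at Q = 4; price $42 clears that bar, so the firm operates.
MC = 30 - 16Q + 3Q^2. Setting P = MC and taking the root on the rising branch gives Q* = 6.
TR = 42·6 = 252. TC = 456 + 108 = 564. Profit = 252 − 564 = -$312.
By producing, the firm covers all variable cost plus $144 of fixed cost; shutting down would lose the full $456.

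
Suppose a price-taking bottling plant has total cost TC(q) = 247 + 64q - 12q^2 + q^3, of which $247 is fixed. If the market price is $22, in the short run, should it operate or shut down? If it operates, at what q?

Shut down

Strip out fixed cost: VC = 64q - 12q^2 + q^3. Then AVC = 64 - 12q + q^2 and MC = 64 - 24q + 3q^2.
AVC is minimized where dAVC/dq = -12 + 2q = 0, at q = 6; min AVC = 64 - 12·6 + 6^2 = $28.
P = $22 lies below min AVC = $28; no output level covers variable cost.
Shutting down limits the loss to fixed cost, $247.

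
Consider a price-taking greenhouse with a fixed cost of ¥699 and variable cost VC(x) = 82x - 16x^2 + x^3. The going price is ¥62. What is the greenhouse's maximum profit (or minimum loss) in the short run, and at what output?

AVC = 82 - 16x + x^2 has its minimum ¥18 at x = 8; price ¥62 clears that bar, so the firm operates.
With MC = 82 - 32x + 3x^2, P = MC on the upward-sloping part at x* = 10.
TR = 62·10 = 620. TC = 699 + 220 = 919. Profit = 620 − 919 = -¥299.
Shutting down would mean losing the fixed cost of ¥699, so operating at a loss of ¥299 is better by ¥400.

Profit = -¥299 at x = 10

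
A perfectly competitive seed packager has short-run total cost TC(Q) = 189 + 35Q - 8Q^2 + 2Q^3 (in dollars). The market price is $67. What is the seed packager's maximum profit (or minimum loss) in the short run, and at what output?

Profit = -$61 at Q = 4

AVC = 35 - 8Q + 2Q^2 has its minimum $27 at Q = 2; price $67 clears that bar, so the firm operates.
MC = 35 - 16Q + 6Q^2. Setting P = MC and taking the root on the rising branch gives Q* = 4.
TR = 67·4 = 268. TC = 189 + 140 = 329. Profit = 268 − 329 = -$61.
Shutting down would mean losing the fixed cost of $189, so operating at a loss of $61 is better by $128.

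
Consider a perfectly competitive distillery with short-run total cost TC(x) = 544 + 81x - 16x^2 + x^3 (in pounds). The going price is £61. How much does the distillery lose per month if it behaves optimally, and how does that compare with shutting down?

AVC = 81 - 16x + x^2 has its minimum £17 at x = 8; price £61 clears that bar, so the firm operates.
With MC = 81 - 32x + 3x^2, P = MC on the upward-sloping part at x* = 10.
TR = 61·10 = 610. TC = 544 + 210 = 754. Profit = 610 − 754 = -£144.
That loss of £144 beats the £544 the firm would lose by shutting down; producing recovers £400 of fixed cost.

Profit = -£144 at x = 10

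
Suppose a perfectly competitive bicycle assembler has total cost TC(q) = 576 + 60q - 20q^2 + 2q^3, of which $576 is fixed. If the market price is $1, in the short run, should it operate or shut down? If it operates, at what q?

Shut down

Strip out fixed cost: VC = 60q - 20q^2 + 2q^3. Then AVC = 60 - 20q + 2q^2 and MC = 60 - 40q + 6q^2.
AVC is minimized where dAVC/dq = -20 + 4q = 0, at q = 5; min AVC = 60 - 20·5 + 2·5^2 = $10.
Since P = $1 < min AVC = $10, price fails to cover variable cost at any output.
Best response: produce nothing and absorb the $576 fixed cost.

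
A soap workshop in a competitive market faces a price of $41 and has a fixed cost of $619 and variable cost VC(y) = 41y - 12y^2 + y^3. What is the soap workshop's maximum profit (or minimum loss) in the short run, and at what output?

AVC = 41 - 12y + y^2 has its minimum $5 at y = 6; price $41 clears that bar, so the firm operates.
With MC = 41 - 24y + 3y^2, P = MC on the upward-sloping part at y* = 8.
TR = 41·8 = 328. TC = 619 + 72 = 691. Profit = 328 − 691 = -$363.
Shutting down would mean losing the fixed cost of $619, so operating at a loss of $363 is better by $256.

Profit = -$363 at y = 8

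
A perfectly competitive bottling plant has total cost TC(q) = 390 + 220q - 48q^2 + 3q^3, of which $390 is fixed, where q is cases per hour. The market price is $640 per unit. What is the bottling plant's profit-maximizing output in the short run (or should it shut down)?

Produce at q = 14

From TC, MC = TC'(q) = 220 - 96q + 9q^2 and AVC = VC/q = 220 - 48q + 3q^2.
AVC is minimized where dAVC/dq = -48 + 6q = 0, at q = 8; min AVC = 220 - 48·8 + 3·8^2 = $28.
P = $640 exceeds min AVC = $28, so the firm stays open.
Set P = MC: 640 = 220 - 96q + 9q^2 → -420 - 96q + 9q^2 = 0. The roots are q = -10/3 and q = 14; the profit-maximizing output is on the rising part of MC, so q* = 14.
Check: AVC at q = 14 is $136 ≤ P, so revenue covers variable cost.
Profit = P·q − TC = 640·14 − 2294 = $6666.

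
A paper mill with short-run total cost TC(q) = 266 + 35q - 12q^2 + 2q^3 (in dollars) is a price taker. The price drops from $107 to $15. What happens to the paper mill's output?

Output falls from 6 to 0 (the firm shuts down)

MC = 35 - 24q + 6q^2; the shutdown threshold is min AVC = $17 (at q = 3).
At P = $107 ≥ min AVC, set P = MC on the rising branch: q = 6.
At P = $15 < min AVC = $17, price no longer covers variable cost at any output, so the firm shuts down: q = 0.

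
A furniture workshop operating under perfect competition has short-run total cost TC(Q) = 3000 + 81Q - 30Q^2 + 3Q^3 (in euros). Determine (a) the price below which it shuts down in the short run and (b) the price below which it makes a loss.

Shutdown price = min AVC. AVC = 81 - 30Q + 3Q^2, with vertex at Q = 5 and minimum €6.
ATC = 3000/Q + 81 - 30Q + 3Q^2. Setting dATC/dQ = −3000/Q^2 − 30 + 6Q = 0 gives Q = 10 (since 6·10^3 − 30·10^2 = 3000).
min ATC = 3000/10 + 81 − 30·10 + 3·10^2 = €381. That is the break-even price.
For €6 ≤ P < €381 the firm produces at a loss; below €6 it shuts down.

Shutdown price = €6; break-even price = €381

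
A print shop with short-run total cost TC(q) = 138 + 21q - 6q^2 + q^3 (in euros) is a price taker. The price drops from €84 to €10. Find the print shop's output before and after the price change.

AVC = 21 - 6q + q^2, minimized at q = 3 where min AVC = €12. MC = 21 - 12q + 3q^2.
With P = €84 above the shutdown price, P = MC gives q = 7.
At P = €10 < min AVC = €12, price no longer covers variable cost at any output, so the firm shuts down: q = 0.

Output falls from 7 to 0 (the firm shuts down)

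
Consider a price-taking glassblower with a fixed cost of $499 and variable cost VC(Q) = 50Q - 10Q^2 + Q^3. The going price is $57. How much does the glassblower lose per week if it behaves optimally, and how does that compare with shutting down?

Profit = -$303 at Q = 7

AVC = 50 - 10Q + Q^2 has its minimum $25 at Q = 5; price $57 clears that bar, so the firm operates.
With MC = 50 - 20Q + 3Q^2, P = MC on the upward-sloping part at Q* = 7.
TR = 57·7 = 399. TC = 499 + 203 = 702. Profit = 399 − 702 = -$303.
That loss of $303 beats the $499 the firm would lose by shutting down; producing recovers $196 of fixed cost.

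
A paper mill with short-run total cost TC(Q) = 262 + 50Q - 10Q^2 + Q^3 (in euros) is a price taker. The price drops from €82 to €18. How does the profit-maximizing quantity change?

MC = 50 - 20Q + 3Q^2; the shutdown threshold is min AVC = €25 (at Q = 5).
With P = €82 above the shutdown price, P = MC gives Q = 8.
At P = €18 < min AVC = €25, price no longer covers variable cost at any output, so the firm shuts down: Q = 0.

Output falls from 8 to 0 (the firm shuts down)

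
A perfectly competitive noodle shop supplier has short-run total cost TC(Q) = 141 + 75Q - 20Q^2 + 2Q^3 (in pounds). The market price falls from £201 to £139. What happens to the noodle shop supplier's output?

MC = 75 - 40Q + 6Q^2; the shutdown threshold is min AVC = £25 (at Q = 5).
With P = £201 above the shutdown price, P = MC gives Q = 9.
At P = £139 ≥ min AVC, set P = MC: Q = 8. The firm stays open but cuts output.

Output falls from 9 to 8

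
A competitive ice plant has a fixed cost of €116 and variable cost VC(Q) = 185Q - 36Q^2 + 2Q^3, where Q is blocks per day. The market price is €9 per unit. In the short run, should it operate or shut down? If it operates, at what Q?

Shut down

Variable cost is VC = 185Q - 36Q^2 + 2Q^3, so AVC = VC/Q = 185 - 36Q + 2Q^2 and MC = dTC/dQ = 185 - 72Q + 6Q^2.
AVC is minimized where dAVC/dQ = -36 + 4Q = 0, at Q = 9; min AVC = 185 - 36·9 + 2·9^2 = €23.
P = €9 lies below min AVC = €23; no output level covers variable cost.
Best response: produce nothing and absorb the €116 fixed cost.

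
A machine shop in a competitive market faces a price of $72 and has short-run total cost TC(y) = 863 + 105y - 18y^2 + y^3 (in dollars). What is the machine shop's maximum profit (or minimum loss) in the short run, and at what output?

Profit = -$379 at y = 11

AVC = 105 - 18y + y^2 has its minimum $24 at y = 9; price $72 clears that bar, so the firm operates.
With MC = 105 - 36y + 3y^2, P = MC on the upward-sloping part at y* = 11.
TR = 72·11 = 792. TC = 863 + 308 = 1171. Profit = 792 − 1171 = -$379.
That loss of $379 beats the $863 the firm would lose by shutting down; producing recovers $484 of fixed cost.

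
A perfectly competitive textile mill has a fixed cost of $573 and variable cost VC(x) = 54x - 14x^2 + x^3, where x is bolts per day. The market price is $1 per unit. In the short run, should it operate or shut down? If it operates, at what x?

Shut down

Variable cost is VC = 54x - 14x^2 + x^3, so AVC = VC/x = 54 - 14x + x^2 and MC = dTC/dx = 54 - 28x + 3x^2.
The AVC parabola has its vertex at x = 14/2 = 7, where AVC = 54 - 14·7 + 7^2 = $5.
P = $1 lies below min AVC = $5; no output level covers variable cost.
Shutting down limits the loss to fixed cost, $573.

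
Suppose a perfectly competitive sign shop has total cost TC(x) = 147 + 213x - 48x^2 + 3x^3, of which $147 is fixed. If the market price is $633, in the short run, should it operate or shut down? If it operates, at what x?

Strip out fixed cost: VC = 213x - 48x^2 + 3x^3. Then AVC = 213 - 48x + 3x^2 and MC = 213 - 96x + 9x^2.
AVC hits its minimum where MC = AVC, at x = 8, giving min AVC = 213 - 48·8 + 3·8^2 = $21.
Because $633 ≥ $21, revenue can cover variable cost; the firm operates.
Solving P = MC: -420 - 96x + 9x^2 = 0 ⇒ x = -10/3 or 14. On the upward-sloping branch, x* = 14.
Check: AVC at x = 14 is $129 ≤ P, so revenue covers variable cost.
Profit = P·x − TC = 633·14 − 1953 = $6909.

Produce at x = 14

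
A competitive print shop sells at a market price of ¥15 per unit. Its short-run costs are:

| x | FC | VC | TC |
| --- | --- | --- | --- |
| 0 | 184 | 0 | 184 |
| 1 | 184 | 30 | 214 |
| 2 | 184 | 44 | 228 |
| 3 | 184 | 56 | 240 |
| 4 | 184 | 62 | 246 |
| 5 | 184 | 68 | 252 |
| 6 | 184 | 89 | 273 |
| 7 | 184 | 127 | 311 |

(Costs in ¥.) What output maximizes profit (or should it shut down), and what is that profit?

Compute π = P·x − TC at each output: x=0: -184; x=1: -199; x=2: -198; x=3: -195; x=4: -186; x=5: -177; x=6: -183; x=7: -206.
Profit is maximized at x = 5. AVC there is 68/5 = ¥13.60 ≤ P, so producing beats shutting down (which would give -¥184).

x = 5; profit = -¥177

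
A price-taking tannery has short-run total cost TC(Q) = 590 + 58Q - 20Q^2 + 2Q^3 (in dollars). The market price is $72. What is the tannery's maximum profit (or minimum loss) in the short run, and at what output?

Profit = -$198 at Q = 7

AVC = 58 - 20Q + 2Q^2 has its minimum $8 at Q = 5; price $72 clears that bar, so the firm operates.
With MC = 58 - 40Q + 6Q^2, P = MC on the upward-sloping part at Q* = 7.
TR = 72·7 = 504. TC = 590 + 112 = 702. Profit = 504 − 702 = -$198.
Shutting down would mean losing the fixed cost of $590, so operating at a loss of $198 is better by $392.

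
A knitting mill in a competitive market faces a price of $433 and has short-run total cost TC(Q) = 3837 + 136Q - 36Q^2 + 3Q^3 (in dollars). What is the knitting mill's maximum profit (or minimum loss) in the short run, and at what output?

AVC = 136 - 36Q + 3Q^2 has its minimum $28 at Q = 6; price $433 clears that bar, so the firm operates.
With MC = 136 - 72Q + 9Q^2, P = MC on the upward-sloping part at Q* = 11.
TR = 433·11 = 4763. TC = 3837 + 1133 = 4970. Profit = 4763 − 4970 = -$207.
By producing, the firm covers all variable cost plus $3630 of fixed cost; shutting down would lose the full $3837.

Profit = -$207 at Q = 11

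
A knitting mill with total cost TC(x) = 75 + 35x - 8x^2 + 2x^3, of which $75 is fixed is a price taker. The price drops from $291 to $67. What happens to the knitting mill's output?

AVC = 35 - 8x + 2x^2, minimized at x = 2 where min AVC = $27. MC = 35 - 16x + 6x^2.
With P = $291 above the shutdown price, P = MC gives x = 8.
At P = $67 ≥ min AVC, set P = MC: x = 4. The firm stays open but cuts output.

Output falls from 8 to 4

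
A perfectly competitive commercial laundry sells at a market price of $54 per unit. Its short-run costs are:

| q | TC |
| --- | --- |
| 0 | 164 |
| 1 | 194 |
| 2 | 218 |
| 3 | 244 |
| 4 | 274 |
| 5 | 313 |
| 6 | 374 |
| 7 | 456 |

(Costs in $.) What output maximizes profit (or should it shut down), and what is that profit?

q = 5; profit = -$43

Compute π = P·q − TC at each output: q=0: -164; q=1: -140; q=2: -110; q=3: -82; q=4: -58; q=5: -43; q=6: -50; q=7: -78.
Profit is maximized at q = 5. AVC there is 149/5 = $29.80 ≤ P, so producing beats shutting down (which would give -$164).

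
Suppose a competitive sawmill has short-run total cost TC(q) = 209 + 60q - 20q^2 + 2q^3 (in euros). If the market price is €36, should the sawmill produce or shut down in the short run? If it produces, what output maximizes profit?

Variable cost is VC = 60q - 20q^2 + 2q^3, so AVC = VC/q = 60 - 20q + 2q^2 and MC = dTC/dq = 60 - 40q + 6q^2.
The AVC parabola has its vertex at q = 20/4 = 5, where AVC = 60 - 20·5 + 2·5^2 = €10.
Because €36 ≥ €10, revenue can cover variable cost; the firm operates.
Solving P = MC: 24 - 40q + 6q^2 = 0 ⇒ q = 2/3 or 6. On the upward-sloping branch, q* = 6.
Check: AVC at q = 6 is €12 ≤ P, so revenue covers variable cost.
Profit = P·q − TC = 36·6 − 281 = -€65, a loss, but smaller than the €209 fixed cost the firm would lose by shutting down.

Produce at q = 6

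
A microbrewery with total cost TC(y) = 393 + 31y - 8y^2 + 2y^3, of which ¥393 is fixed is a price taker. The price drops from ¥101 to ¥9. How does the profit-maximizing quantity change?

Output falls from 5 to 0 (the firm shuts down)

AVC = 31 - 8y + 2y^2, minimized at y = 2 where min AVC = ¥23. MC = 31 - 16y + 6y^2.
With P = ¥101 above the shutdown price, P = MC gives y = 5.
At P = ¥9 < min AVC = ¥23, price no longer covers variable cost at any output, so the firm shuts down: y = 0.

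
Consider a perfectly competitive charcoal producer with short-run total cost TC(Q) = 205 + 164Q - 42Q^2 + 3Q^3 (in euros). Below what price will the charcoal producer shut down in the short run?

€17 per unit

The shutdown price is the minimum of AVC. VC = 164Q - 42Q^2 + 3Q^3, so AVC = 164 - 42Q + 3Q^2.
At the minimum of AVC, MC = AVC. MC = 164 - 84Q + 9Q^2; setting MC = AVC gives 6Q^2 - 42Q = 0, so Q = 7. min AVC = 17.
The firm shuts down for any P below €17.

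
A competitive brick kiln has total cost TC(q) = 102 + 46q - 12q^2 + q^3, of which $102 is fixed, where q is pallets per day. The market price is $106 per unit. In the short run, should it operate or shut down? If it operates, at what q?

Produce at q = 10

Strip out fixed cost: VC = 46q - 12q^2 + q^3. Then AVC = 46 - 12q + q^2 and MC = 46 - 24q + 3q^2.
AVC is minimized where dAVC/dq = -12 + 2q = 0, at q = 6; min AVC = 46 - 12·6 + 6^2 = $10.
Because $106 ≥ $10, revenue can cover variable cost; the firm operates.
Set P = MC: 106 = 46 - 24q + 3q^2 → -60 - 24q + 3q^2 = 0. The roots are q = -2 and q = 10; the profit-maximizing output is on the rising part of MC, so q* = 10.
Check: AVC at q = 10 is $26 ≤ P, so revenue covers variable cost.
Profit = P·q − TC = 106·10 − 362 = $698.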